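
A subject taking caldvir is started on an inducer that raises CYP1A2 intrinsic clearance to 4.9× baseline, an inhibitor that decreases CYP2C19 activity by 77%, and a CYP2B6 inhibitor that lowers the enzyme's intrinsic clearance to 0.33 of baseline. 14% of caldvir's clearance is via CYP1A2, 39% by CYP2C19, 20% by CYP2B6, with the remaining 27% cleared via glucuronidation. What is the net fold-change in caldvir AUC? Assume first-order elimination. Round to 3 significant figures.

The CYP1A2 pathway (14% of clearance) rises to 4.9× activity: 0.14 × 4.9 = 0.686.
The CYP2C19 pathway (39% of clearance) falls to 0.23× activity: 0.39 × 0.23 = 0.0897.
The CYP2B6 pathway (20% of clearance) falls to 0.33× activity: 0.2 × 0.33 = 0.066.
The remaining 27% of clearance is unaffected.
New clearance relative to baseline: 0.686 + 0.0897 + 0.066 + 0.27 = 1.1117.
AUC ∝ 1/CL: fold-change = 1 / 1.1117 = 0.900.

0.900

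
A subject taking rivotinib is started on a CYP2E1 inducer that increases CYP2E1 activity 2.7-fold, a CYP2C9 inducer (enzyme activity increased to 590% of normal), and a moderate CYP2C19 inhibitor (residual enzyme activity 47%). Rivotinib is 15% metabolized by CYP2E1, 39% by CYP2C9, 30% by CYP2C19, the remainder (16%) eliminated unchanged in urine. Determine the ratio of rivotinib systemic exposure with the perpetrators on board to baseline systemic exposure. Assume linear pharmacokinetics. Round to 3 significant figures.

0.333

CYP2E1: 0.15 × 2.7 = 0.405
CYP2C9: 0.39 × 5.9 = 2.301
CYP2C19: 0.3 × 0.47 = 0.141
Other: 0.16 (unchanged)
CL_new/CL_old = 0.405 + 2.301 + 0.141 + 0.16 = 3.007.
Net systemic exposure ratio = 1 / 3.007 = 0.333.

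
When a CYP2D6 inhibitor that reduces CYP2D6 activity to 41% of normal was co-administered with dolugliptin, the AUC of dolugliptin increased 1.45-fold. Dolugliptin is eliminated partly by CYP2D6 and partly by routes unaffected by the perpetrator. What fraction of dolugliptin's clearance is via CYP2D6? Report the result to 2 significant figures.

Call the CYP2D6 fraction fm. After the interaction, CL_new/CL_old = fm × 0.41 + (1 − fm).
AUC ratio = 1 / (new CL fraction), so new CL fraction = 1 / 1.45 = 0.6897.
fm × 0.41 + 1 − fm = 0.6897  ⇒  fm × (0.41 − 1) = −0.3103  ⇒  fm = 0.53.

0.53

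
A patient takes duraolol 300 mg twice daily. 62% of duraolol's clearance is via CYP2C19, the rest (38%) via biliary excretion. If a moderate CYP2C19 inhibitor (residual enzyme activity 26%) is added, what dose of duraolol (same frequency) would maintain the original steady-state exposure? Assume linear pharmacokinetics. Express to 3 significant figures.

162 mg

CYP2C19: 0.62 × 0.26 = 0.1612
Other: 0.38 (unchanged)
Relative clearance = 0.1612 + 0.38 = 0.5412.
To maintain the same steady-state level, dose must scale with clearance: new dose = 300 × 0.5412 = 162 mg.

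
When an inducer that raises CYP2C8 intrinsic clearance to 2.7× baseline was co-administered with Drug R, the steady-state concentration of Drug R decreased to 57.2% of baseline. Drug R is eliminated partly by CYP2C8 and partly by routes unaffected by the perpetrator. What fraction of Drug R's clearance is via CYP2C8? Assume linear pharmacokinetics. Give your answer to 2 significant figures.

Write x for the fraction cleared via CYP2C8. The observed steady-state concentration change means clearance rose to 1/0.572 = 1.748 of baseline.
Only the CYP2C8 route changed, so 1.748 = x·2.7 + (1 − x), giving x = 0.44.

0.44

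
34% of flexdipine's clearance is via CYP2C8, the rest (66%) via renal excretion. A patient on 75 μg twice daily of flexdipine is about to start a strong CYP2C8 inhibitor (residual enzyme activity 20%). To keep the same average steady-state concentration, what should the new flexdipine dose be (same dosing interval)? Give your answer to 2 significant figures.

CYP2C8: 0.34 × 0.2 = 0.068
Other: 0.66 (unchanged)
New clearance relative to baseline: 0.068 + 0.66 = 0.728.
Exposure is unchanged when dose changes in proportion to clearance. New dose = 75 μg × 0.728 = 55 μg.

55 μg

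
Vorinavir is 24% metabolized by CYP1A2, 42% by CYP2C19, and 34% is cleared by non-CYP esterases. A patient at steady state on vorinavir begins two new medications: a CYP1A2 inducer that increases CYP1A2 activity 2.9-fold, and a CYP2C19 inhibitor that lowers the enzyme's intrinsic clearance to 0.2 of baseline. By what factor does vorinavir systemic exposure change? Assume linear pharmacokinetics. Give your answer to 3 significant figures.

0.893

The CYP1A2 pathway (24% of clearance) increases to 2.9× activity: 0.24 × 2.9 = 0.696.
The CYP2C19 pathway (42% of clearance) drops to 0.2× activity: 0.42 × 0.2 = 0.084.
The remaining 34% of clearance is unaffected.
CL_new/CL_old = 0.696 + 0.084 + 0.34 = 1.12.
Net systemic exposure ratio = 1 / 1.12 = 0.893.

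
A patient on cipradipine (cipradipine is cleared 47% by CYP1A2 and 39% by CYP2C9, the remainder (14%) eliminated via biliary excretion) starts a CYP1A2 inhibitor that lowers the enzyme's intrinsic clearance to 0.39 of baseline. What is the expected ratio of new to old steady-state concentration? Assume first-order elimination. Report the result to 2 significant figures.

CYP1A2: 0.47 × 0.39 = 0.1833
CYP2C9: 0.39 (unchanged)
Other: 0.14 (unchanged)
New clearance relative to baseline: 0.1833 + 0.39 + 0.14 = 0.7133.
Steady-state concentration is inversely proportional to clearance, so the fold-change is 1 / 0.7133 = 1.4.

1.4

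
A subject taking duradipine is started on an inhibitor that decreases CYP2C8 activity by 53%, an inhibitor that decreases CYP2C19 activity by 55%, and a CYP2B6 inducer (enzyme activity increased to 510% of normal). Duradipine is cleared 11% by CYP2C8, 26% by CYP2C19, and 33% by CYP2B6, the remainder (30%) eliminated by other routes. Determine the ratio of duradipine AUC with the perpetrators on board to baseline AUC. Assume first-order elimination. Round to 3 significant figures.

0.465

The CYP2C8 pathway (11% of clearance) falls to 0.47× activity: 0.11 × 0.47 = 0.0517.
The CYP2C19 pathway (26% of clearance) is reduced to 0.45× activity: 0.26 × 0.45 = 0.117.
The CYP2B6 pathway (33% of clearance) is boosted to 5.1× activity: 0.33 × 5.1 = 1.683.
Non-CYP routes (30%) are unchanged.
New clearance relative to baseline: 0.0517 + 0.117 + 1.683 + 0.3 = 2.1517.
Because AUC varies inversely with clearance, the combined effect is 1 / 2.1517 = 0.465.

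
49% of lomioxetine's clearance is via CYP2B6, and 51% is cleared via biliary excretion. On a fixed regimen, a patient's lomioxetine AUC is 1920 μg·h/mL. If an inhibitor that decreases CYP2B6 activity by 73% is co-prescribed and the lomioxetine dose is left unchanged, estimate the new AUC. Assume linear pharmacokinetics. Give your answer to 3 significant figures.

The CYP2B6 pathway (49% of clearance) falls to 0.27× activity: 0.49 × 0.27 = 0.1323.
The remaining 51% of clearance is unaffected.
CL_new/CL_old = 0.1323 + 0.51 = 0.6423.
With dosing unchanged, AUC scales as 1/CL: 1920 / 0.6423 = 2.99 × 10³ μg·h/mL.

2.99 × 10³ μg·h/mL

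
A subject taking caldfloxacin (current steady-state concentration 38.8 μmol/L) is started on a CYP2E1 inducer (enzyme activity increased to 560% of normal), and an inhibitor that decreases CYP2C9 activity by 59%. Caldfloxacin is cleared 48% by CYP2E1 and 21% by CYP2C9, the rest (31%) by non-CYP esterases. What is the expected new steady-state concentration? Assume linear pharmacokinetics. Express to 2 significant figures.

13 μmol/L

The CYP2E1 pathway (48% of clearance) rises to 5.6× activity: 0.48 × 5.6 = 2.688.
The CYP2C9 pathway (21% of clearance) drops to 0.41× activity: 0.21 × 0.41 = 0.0861.
The remaining 31% of clearance is unaffected.
Relative clearance = 2.688 + 0.0861 + 0.31 = 3.0841.
New steady-state concentration = 38.8 / 3.0841 = 13 μmol/L (concentration scales inversely with clearance).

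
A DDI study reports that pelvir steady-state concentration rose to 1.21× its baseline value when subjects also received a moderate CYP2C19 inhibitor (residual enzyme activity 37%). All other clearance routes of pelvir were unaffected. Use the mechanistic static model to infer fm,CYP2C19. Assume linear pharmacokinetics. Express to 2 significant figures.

0.28

Call the CYP2C19 fraction fm. After the interaction, CL_new/CL_old = fm × 0.37 + (1 − fm).
Steady-state concentration ratio = 1 / (new CL fraction), so new CL fraction = 1 / 1.21 = 0.8264.
fm × 0.37 + 1 − fm = 0.8264  ⇒  fm × (0.37 − 1) = −0.1736  ⇒  fm = 0.28.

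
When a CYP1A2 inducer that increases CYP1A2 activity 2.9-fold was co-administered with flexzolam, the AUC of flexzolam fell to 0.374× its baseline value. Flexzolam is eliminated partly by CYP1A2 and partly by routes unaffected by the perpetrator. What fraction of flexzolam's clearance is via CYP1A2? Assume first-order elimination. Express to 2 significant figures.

Let fm be the CYP1A2 fraction. New clearance relative to baseline = fm × 2.9 + (1 − fm).
AUC ratio = 1 / (new CL fraction), so new CL fraction = 1 / 0.374 = 2.674.
fm × 2.9 + 1 − fm = 2.674  ⇒  fm × (2.9 − 1) = 1.674  ⇒  fm = 0.88.

0.88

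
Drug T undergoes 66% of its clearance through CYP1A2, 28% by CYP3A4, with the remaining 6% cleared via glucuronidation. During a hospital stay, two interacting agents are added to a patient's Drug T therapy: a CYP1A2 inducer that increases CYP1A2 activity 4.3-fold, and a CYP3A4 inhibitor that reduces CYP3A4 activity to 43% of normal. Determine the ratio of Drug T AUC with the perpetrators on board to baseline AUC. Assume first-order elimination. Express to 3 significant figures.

The CYP1A2 pathway (66% of clearance) increases to 4.3× activity: 0.66 × 4.3 = 2.838.
The CYP3A4 pathway (28% of clearance) drops to 0.43× activity: 0.28 × 0.43 = 0.1204.
Non-CYP routes (6%) are unchanged.
Relative clearance = 2.838 + 0.1204 + 0.06 = 3.0184.
AUC ∝ 1/CL: fold-change = 1 / 3.0184 = 0.331.

0.331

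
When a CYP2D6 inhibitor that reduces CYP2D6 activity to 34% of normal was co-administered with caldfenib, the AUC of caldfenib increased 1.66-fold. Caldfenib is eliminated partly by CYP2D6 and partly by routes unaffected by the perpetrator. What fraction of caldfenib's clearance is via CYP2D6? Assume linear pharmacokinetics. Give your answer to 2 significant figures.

CL'/CL = 1 / 1.66 = 0.6024
0.34·fm + (1 − fm) = 0.6024
fm = (0.6024 − 1) / (0.34 − 1) = 0.60

0.60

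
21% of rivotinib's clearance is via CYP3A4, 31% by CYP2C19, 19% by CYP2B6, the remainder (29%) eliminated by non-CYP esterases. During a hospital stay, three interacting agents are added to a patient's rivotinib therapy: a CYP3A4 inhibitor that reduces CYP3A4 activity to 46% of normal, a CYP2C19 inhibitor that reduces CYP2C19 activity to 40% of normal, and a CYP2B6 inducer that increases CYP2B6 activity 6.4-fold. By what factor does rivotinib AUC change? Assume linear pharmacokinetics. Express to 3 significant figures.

0.579

CYP3A4: 0.21 × 0.46 = 0.0966
CYP2C19: 0.31 × 0.4 = 0.124
CYP2B6: 0.19 × 6.4 = 1.216
Other: 0.29 (unchanged)
CL_new/CL_old = 0.0966 + 0.124 + 1.216 + 0.29 = 1.7266.
Net AUC ratio = 1 / 1.7266 = 0.579.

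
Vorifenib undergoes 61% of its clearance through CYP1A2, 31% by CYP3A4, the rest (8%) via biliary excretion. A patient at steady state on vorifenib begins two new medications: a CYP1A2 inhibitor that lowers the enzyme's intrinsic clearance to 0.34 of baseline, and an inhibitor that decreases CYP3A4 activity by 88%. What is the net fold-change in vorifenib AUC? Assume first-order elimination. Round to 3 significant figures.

3.08

CYP1A2: 0.61 × 0.34 = 0.2074
CYP3A4: 0.31 × 0.12 = 0.0372
Other: 0.08 (unchanged)
Relative clearance = 0.2074 + 0.0372 + 0.08 = 0.3246.
Net AUC ratio = 1 / 0.3246 = 3.08.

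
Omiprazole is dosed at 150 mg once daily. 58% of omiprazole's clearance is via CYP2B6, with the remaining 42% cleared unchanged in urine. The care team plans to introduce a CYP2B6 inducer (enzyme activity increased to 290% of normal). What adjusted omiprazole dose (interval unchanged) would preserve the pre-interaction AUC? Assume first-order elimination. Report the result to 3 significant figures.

The CYP2B6 pathway (58% of clearance) increases to 2.9× activity: 0.58 × 2.9 = 1.682.
The remaining 42% of clearance is unaffected.
Relative clearance = 1.682 + 0.42 = 2.102.
Exposure is unchanged when dose changes in proportion to clearance. New dose = 150 mg × 2.102 = 315 mg.

315 mg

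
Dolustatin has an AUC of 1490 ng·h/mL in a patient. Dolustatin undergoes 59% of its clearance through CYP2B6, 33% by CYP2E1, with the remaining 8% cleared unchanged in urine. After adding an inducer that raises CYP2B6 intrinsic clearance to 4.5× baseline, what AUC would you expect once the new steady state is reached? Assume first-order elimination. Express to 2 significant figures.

4.9 × 10² ng·h/mL

The CYP2B6 pathway (59% of clearance) increases to 4.5× activity: 0.59 × 4.5 = 2.655.
CYP2E1 (33%) and the residual 8% are unaffected.
New clearance relative to baseline: 2.655 + 0.33 + 0.08 = 3.065.
New AUC = baseline ÷ relative clearance = 1490 / 3.065 = 4.9 × 10² ng·h/mL.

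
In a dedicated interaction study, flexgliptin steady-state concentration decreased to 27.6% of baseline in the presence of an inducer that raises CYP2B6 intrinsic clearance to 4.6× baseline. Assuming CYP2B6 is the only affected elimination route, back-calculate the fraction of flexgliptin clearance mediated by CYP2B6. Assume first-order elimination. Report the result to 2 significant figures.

Let x = fm,CYP2B6. Because steady-state concentration ∝ 1/CL, relative clearance rose to 1/0.276 = 3.623.
Only the CYP2B6 route changed, so 3.623 = x·4.6 + (1 − x), giving x = 0.73.

0.73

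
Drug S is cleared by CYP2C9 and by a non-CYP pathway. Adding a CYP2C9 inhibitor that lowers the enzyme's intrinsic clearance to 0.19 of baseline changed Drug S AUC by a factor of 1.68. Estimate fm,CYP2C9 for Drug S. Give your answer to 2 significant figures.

CL'/CL = 1 / 1.68 = 0.5952
0.19·fm + (1 − fm) = 0.5952
fm = (0.5952 − 1) / (0.19 − 1) = 0.50

0.50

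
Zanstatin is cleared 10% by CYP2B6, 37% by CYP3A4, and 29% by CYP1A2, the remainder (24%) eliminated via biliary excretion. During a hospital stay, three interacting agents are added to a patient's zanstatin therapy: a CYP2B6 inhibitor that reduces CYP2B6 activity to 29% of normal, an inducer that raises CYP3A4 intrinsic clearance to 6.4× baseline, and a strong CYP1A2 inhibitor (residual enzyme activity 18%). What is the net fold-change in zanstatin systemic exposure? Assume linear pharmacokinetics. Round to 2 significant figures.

0.37

The CYP2B6 pathway (10% of clearance) is reduced to 0.29× activity: 0.1 × 0.29 = 0.029.
The CYP3A4 pathway (37% of clearance) rises to 6.4× activity: 0.37 × 6.4 = 2.368.
The CYP1A2 pathway (29% of clearance) drops to 0.18× activity: 0.29 × 0.18 = 0.0522.
The remaining 24% of clearance is unaffected.
New clearance relative to baseline: 0.029 + 2.368 + 0.0522 + 0.24 = 2.6892.
Net systemic exposure ratio = 1 / 2.6892 = 0.37.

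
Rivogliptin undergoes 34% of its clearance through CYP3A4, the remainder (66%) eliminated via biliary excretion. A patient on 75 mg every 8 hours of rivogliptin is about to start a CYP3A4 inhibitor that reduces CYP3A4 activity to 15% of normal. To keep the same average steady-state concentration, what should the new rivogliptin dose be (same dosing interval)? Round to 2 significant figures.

53 mg

The CYP3A4 pathway (34% of clearance) is reduced to 0.15× activity: 0.34 × 0.15 = 0.051.
The remaining 66% of clearance is unaffected.
Relative clearance = 0.051 + 0.66 = 0.711.
To maintain the same steady-state level, dose must scale with clearance: new dose = 75 × 0.711 = 53 mg.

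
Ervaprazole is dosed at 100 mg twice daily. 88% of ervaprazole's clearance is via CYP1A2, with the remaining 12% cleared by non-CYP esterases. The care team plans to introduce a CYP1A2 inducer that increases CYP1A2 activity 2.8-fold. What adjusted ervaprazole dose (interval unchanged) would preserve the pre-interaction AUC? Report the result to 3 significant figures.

The CYP1A2 pathway (88% of clearance) rises to 2.8× activity: 0.88 × 2.8 = 2.464.
The remaining 12% of clearance is unaffected.
New clearance relative to baseline: 2.464 + 0.12 = 2.584.
Css,avg = (dose rate)/CL, so holding Css fixed requires dose ∝ CL: 100 × 2.584 = 258 mg.

258 mg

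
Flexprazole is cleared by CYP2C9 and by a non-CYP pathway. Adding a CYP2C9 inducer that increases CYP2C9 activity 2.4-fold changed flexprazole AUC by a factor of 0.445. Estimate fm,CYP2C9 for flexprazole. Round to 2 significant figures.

CL'/CL = 1 / 0.445 = 2.247
2.4·fm + (1 − fm) = 2.247
fm = (2.247 − 1) / (2.4 − 1) = 0.89

0.89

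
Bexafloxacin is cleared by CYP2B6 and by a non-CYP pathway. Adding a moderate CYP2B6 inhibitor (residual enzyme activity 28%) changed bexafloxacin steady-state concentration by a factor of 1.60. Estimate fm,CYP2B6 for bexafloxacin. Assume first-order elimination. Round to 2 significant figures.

0.52

Let x = fm,CYP2B6. Because steady-state concentration ∝ 1/CL, relative clearance fell to 1/1.60 = 0.625.
Only the CYP2B6 route changed, so 0.625 = x·0.28 + (1 − x), giving x = 0.52.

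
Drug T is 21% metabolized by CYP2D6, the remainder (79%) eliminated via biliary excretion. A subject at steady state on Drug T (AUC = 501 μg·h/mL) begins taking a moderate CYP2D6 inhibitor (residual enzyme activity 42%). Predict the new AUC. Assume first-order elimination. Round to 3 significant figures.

570 μg·h/mL

The CYP2D6 pathway (21% of clearance) is reduced to 0.42× activity: 0.21 × 0.42 = 0.0882.
The remaining 79% of clearance is unaffected.
Relative clearance = 0.0882 + 0.79 = 0.8782.
With dosing unchanged, AUC scales as 1/CL: 501 / 0.8782 = 570 μg·h/mL.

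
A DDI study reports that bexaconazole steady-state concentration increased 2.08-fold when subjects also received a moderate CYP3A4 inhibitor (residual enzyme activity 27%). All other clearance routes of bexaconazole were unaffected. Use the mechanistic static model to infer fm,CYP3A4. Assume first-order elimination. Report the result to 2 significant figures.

Write x for the fraction cleared via CYP3A4. The observed steady-state concentration change means clearance fell to 1/2.08 = 0.4808 of baseline.
Setting x·0.27 + (1 − x) = 0.4808 and solving: x = (0.4808 − 1)/(0.27 − 1) = 0.71.

0.71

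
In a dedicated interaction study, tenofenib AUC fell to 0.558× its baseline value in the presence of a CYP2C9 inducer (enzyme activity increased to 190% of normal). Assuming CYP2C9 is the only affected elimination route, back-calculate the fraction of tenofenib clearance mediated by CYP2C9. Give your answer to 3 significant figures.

0.880

CL'/CL = 1 / 0.558 = 1.792
1.9·fm + (1 − fm) = 1.792
fm = (1.792 − 1) / (1.9 − 1) = 0.880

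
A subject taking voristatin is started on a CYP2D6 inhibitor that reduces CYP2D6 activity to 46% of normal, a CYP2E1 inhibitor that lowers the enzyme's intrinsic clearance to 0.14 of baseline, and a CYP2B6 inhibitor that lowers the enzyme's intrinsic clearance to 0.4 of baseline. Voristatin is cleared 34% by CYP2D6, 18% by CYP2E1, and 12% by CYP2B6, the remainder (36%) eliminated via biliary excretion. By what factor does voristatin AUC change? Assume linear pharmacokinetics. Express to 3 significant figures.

1.70

The CYP2D6 pathway (34% of clearance) is reduced to 0.46× activity: 0.34 × 0.46 = 0.1564.
The CYP2E1 pathway (18% of clearance) is reduced to 0.14× activity: 0.18 × 0.14 = 0.0252.
The CYP2B6 pathway (12% of clearance) falls to 0.4× activity: 0.12 × 0.4 = 0.048.
The remaining 36% of clearance is unaffected.
New clearance relative to baseline: 0.1564 + 0.0252 + 0.048 + 0.36 = 0.5896.
Because AUC varies inversely with clearance, the combined effect is 1 / 0.5896 = 1.70.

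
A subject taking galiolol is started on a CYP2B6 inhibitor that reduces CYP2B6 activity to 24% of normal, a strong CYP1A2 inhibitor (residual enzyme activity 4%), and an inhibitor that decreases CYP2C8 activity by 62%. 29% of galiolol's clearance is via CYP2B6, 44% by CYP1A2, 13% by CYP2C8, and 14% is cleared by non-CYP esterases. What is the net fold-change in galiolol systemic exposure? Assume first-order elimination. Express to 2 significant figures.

CYP2B6: 0.29 × 0.24 = 0.0696
CYP1A2: 0.44 × 0.04 = 0.0176
CYP2C8: 0.13 × 0.38 = 0.0494
Other: 0.14 (unchanged)
Relative clearance = 0.0696 + 0.0176 + 0.0494 + 0.14 = 0.2766.
Net systemic exposure ratio = 1 / 0.2766 = 3.6.

3.6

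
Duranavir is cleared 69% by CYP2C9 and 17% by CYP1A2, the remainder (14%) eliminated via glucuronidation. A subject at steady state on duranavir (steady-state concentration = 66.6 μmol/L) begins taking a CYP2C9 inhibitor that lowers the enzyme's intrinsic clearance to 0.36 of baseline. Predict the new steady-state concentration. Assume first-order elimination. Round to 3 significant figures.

119 μmol/L

CYP2C9: 0.69 × 0.36 = 0.2484
CYP1A2: 0.17 (unchanged)
Other: 0.14 (unchanged)
Relative clearance = 0.2484 + 0.17 + 0.14 = 0.5584.
With dosing unchanged, steady-state concentration scales as 1/CL: 66.6 / 0.5584 = 119 μmol/L.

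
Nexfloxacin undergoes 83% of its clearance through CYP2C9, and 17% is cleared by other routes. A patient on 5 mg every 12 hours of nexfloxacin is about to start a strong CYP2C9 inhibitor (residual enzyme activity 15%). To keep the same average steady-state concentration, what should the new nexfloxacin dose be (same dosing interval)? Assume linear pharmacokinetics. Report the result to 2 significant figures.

1.5 mg

The CYP2C9 pathway (83% of clearance) drops to 0.15× activity: 0.83 × 0.15 = 0.1245.
Non-CYP routes (17%) are unchanged.
New clearance relative to baseline: 0.1245 + 0.17 = 0.2945.
To maintain the same steady-state level, dose must scale with clearance: new dose = 5 × 0.2945 = 1.5 mg.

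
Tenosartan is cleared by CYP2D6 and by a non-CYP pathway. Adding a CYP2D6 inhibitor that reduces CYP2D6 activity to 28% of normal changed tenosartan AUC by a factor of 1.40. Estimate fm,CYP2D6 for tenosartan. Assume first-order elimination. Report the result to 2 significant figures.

0.40

Call the CYP2D6 fraction fm. After the interaction, CL_new/CL_old = fm × 0.28 + (1 − fm).
AUC ratio = 1 / (new CL fraction), so new CL fraction = 1 / 1.40 = 0.7143.
fm × 0.28 + 1 − fm = 0.7143  ⇒  fm × (0.28 − 1) = −0.2857  ⇒  fm = 0.40.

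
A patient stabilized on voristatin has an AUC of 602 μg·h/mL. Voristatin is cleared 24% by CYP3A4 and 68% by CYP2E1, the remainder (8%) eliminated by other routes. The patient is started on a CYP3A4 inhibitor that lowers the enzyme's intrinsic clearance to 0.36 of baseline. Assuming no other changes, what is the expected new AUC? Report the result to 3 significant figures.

711 μg·h/mL

The CYP3A4 pathway (24% of clearance) drops to 0.36× activity: 0.24 × 0.36 = 0.0864.
CYP2E1 (68%) and the residual 8% are unaffected.
CL_new/CL_old = 0.0864 + 0.68 + 0.08 = 0.8464.
New AUC = baseline ÷ relative clearance = 602 / 0.8464 = 711 μg·h/mL.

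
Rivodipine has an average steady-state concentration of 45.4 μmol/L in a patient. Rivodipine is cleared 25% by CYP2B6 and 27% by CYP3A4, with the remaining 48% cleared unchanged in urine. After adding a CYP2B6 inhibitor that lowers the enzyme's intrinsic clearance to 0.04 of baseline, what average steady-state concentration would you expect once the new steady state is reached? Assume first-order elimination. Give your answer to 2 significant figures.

The CYP2B6 pathway (25% of clearance) falls to 0.04× activity: 0.25 × 0.04 = 0.01.
CYP3A4 (27%) and the residual 48% are unaffected.
New clearance relative to baseline: 0.01 + 0.27 + 0.48 = 0.76.
New average steady-state concentration = baseline ÷ relative clearance = 45.4 / 0.76 = 60 μmol/L.

60 μmol/L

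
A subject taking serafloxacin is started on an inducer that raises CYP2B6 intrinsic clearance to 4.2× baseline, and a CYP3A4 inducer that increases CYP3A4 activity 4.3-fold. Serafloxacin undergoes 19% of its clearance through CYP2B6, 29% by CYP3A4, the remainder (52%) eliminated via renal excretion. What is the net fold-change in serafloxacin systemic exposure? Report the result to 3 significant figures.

0.390

CYP2B6: 0.19 × 4.2 = 0.798
CYP3A4: 0.29 × 4.3 = 1.247
Other: 0.52 (unchanged)
New clearance relative to baseline: 0.798 + 1.247 + 0.52 = 2.565.
Because systemic exposure varies inversely with clearance, the combined effect is 1 / 2.565 = 0.390.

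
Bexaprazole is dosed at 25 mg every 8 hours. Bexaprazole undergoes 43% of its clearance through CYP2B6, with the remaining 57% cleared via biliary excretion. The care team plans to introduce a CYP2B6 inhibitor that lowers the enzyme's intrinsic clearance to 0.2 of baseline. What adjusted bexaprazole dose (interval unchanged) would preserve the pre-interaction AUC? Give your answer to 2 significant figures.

16 mg

CYP2B6: 0.43 × 0.2 = 0.086
Other: 0.57 (unchanged)
Relative clearance = 0.086 + 0.57 = 0.656.
Css,avg = (dose rate)/CL, so holding Css fixed requires dose ∝ CL: 25 × 0.656 = 16 mg.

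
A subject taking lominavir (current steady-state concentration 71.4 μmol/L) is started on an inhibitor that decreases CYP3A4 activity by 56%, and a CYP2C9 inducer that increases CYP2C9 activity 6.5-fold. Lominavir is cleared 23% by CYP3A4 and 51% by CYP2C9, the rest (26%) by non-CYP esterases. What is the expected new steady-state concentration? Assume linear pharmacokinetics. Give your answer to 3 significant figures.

19.4 μmol/L

The CYP3A4 pathway (23% of clearance) drops to 0.44× activity: 0.23 × 0.44 = 0.1012.
The CYP2C9 pathway (51% of clearance) rises to 6.5× activity: 0.51 × 6.5 = 3.315.
The remaining 26% of clearance is unaffected.
CL_new/CL_old = 0.1012 + 3.315 + 0.26 = 3.6762.
Dividing the baseline by the relative clearance: 71.4 / 3.6762 = 19.4 μmol/L.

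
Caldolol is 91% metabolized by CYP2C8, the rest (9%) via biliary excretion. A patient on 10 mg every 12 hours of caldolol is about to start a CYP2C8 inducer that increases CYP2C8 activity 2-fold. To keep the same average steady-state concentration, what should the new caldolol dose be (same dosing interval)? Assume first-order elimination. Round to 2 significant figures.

The CYP2C8 pathway (91% of clearance) increases to 2× activity: 0.91 × 2 = 1.82.
The remaining 9% of clearance is unaffected.
Relative clearance = 1.82 + 0.09 = 1.91.
Css,avg = (dose rate)/CL, so holding Css fixed requires dose ∝ CL: 10 × 1.91 = 19 mg.

19 mg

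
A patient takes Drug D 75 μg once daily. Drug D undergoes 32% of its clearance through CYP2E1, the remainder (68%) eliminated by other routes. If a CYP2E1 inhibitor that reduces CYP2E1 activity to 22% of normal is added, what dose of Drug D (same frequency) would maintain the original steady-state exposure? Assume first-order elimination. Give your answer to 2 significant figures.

56 μg

The CYP2E1 pathway (32% of clearance) is reduced to 0.22× activity: 0.32 × 0.22 = 0.0704.
Non-CYP routes (68%) are unchanged.
New clearance relative to baseline: 0.0704 + 0.68 = 0.7504.
Css,avg = (dose rate)/CL, so holding Css fixed requires dose ∝ CL: 75 × 0.7504 = 56 μg.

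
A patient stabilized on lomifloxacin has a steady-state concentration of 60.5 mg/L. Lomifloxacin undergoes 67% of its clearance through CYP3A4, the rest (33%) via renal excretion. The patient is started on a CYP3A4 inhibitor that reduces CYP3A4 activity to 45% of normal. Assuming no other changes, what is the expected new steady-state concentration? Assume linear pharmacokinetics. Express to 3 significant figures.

The CYP3A4 pathway (67% of clearance) falls to 0.45× activity: 0.67 × 0.45 = 0.3015.
The remaining 33% of clearance is unaffected.
New clearance relative to baseline: 0.3015 + 0.33 = 0.6315.
New steady-state concentration = baseline ÷ relative clearance = 60.5 / 0.6315 = 95.8 mg/L.

95.8 mg/L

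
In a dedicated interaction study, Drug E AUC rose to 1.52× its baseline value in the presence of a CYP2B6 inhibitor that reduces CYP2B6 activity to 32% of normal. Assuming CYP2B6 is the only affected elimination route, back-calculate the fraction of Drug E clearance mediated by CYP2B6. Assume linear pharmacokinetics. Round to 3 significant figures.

Let fm be the CYP2B6 fraction. New clearance relative to baseline = fm × 0.32 + (1 − fm).
AUC ratio = 1 / (new CL fraction), so new CL fraction = 1 / 1.52 = 0.6579.
fm × 0.32 + 1 − fm = 0.6579  ⇒  fm × (0.32 − 1) = −0.3421  ⇒  fm = 0.503.

0.503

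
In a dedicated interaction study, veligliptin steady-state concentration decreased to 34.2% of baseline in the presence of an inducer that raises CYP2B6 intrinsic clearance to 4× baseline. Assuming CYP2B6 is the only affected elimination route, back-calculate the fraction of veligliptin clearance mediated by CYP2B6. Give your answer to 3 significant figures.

0.641

Let fm be the CYP2B6 fraction. New clearance relative to baseline = fm × 4 + (1 − fm).
Steady-state concentration ratio = 1 / (new CL fraction), so new CL fraction = 1 / 0.342 = 2.924.
fm × 4 + 1 − fm = 2.924  ⇒  fm × (4 − 1) = 1.924  ⇒  fm = 0.641.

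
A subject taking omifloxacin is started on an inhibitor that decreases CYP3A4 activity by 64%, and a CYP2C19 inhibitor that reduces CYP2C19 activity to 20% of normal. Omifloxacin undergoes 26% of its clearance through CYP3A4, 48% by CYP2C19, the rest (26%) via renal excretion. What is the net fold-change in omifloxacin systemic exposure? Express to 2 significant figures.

2.2

The CYP3A4 pathway (26% of clearance) is reduced to 0.36× activity: 0.26 × 0.36 = 0.0936.
The CYP2C19 pathway (48% of clearance) is reduced to 0.2× activity: 0.48 × 0.2 = 0.096.
Non-CYP routes (26%) are unchanged.
New clearance relative to baseline: 0.0936 + 0.096 + 0.26 = 0.4496.
Net systemic exposure ratio = 1 / 0.4496 = 2.2.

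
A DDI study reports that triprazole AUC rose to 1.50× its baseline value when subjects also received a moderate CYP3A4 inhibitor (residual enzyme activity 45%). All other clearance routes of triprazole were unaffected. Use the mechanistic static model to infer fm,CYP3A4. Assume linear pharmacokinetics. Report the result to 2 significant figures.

0.61

Call the CYP3A4 fraction fm. After the interaction, CL_new/CL_old = fm × 0.45 + (1 − fm).
AUC ratio = 1 / (new CL fraction), so new CL fraction = 1 / 1.50 = 0.6667.
fm × 0.45 + 1 − fm = 0.6667  ⇒  fm × (0.45 − 1) = −0.3333  ⇒  fm = 0.61.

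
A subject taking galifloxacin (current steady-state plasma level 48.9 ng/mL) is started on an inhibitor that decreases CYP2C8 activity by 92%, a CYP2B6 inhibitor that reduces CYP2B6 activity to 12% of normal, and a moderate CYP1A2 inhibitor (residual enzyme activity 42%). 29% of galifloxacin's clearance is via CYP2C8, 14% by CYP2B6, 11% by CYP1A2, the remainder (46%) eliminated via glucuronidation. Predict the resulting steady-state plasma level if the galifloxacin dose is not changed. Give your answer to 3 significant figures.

The CYP2C8 pathway (29% of clearance) drops to 0.08× activity: 0.29 × 0.08 = 0.0232.
The CYP2B6 pathway (14% of clearance) falls to 0.12× activity: 0.14 × 0.12 = 0.0168.
The CYP1A2 pathway (11% of clearance) is reduced to 0.42× activity: 0.11 × 0.42 = 0.0462.
Non-CYP routes (46%) are unchanged.
Relative clearance = 0.0232 + 0.0168 + 0.0462 + 0.46 = 0.5462.
New steady-state plasma level = 48.9 / 0.5462 = 89.5 ng/mL (concentration scales inversely with clearance).

89.5 ng/mL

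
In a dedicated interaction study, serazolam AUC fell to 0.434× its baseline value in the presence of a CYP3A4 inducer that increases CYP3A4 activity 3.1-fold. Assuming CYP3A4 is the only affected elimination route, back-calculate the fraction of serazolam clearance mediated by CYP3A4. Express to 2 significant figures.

Write x for the fraction cleared via CYP3A4. The observed AUC change means clearance rose to 1/0.434 = 2.304 of baseline.
Only the CYP3A4 route changed, so 2.304 = x·3.1 + (1 − x), giving x = 0.62.

0.62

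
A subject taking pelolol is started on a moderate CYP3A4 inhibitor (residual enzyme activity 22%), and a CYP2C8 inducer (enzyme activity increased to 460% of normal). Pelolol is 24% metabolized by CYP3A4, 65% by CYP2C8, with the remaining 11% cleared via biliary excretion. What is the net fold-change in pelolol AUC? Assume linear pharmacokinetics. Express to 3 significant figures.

The CYP3A4 pathway (24% of clearance) is reduced to 0.22× activity: 0.24 × 0.22 = 0.0528.
The CYP2C8 pathway (65% of clearance) rises to 4.6× activity: 0.65 × 4.6 = 2.99.
Non-CYP routes (11%) are unchanged.
New clearance relative to baseline: 0.0528 + 2.99 + 0.11 = 3.1528.
AUC ∝ 1/CL: fold-change = 1 / 3.1528 = 0.317.

0.317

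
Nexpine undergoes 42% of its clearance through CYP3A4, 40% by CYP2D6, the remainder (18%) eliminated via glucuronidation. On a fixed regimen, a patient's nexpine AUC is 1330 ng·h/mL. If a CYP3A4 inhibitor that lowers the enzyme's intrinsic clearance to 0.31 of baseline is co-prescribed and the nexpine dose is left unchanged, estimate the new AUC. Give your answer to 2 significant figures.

CYP3A4: 0.42 × 0.31 = 0.1302
CYP2D6: 0.4 (unchanged)
Other: 0.18 (unchanged)
Relative clearance = 0.1302 + 0.4 + 0.18 = 0.7102.
AUC ∝ 1/CL, so new value = 1330 / 0.7102 = 1.9 × 10³ ng·h/mL.

1.9 × 10³ ng·h/mL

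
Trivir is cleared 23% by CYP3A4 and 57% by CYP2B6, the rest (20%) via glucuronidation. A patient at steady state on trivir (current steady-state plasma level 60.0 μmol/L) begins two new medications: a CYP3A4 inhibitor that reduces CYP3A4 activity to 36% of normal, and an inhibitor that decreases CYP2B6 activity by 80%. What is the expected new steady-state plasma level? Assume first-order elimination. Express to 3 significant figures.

The CYP3A4 pathway (23% of clearance) drops to 0.36× activity: 0.23 × 0.36 = 0.0828.
The CYP2B6 pathway (57% of clearance) drops to 0.2× activity: 0.57 × 0.2 = 0.114.
The remaining 20% of clearance is unaffected.
New clearance relative to baseline: 0.0828 + 0.114 + 0.2 = 0.3968.
Dividing the baseline by the relative clearance: 60.0 / 0.3968 = 151 μmol/L.

151 μmol/L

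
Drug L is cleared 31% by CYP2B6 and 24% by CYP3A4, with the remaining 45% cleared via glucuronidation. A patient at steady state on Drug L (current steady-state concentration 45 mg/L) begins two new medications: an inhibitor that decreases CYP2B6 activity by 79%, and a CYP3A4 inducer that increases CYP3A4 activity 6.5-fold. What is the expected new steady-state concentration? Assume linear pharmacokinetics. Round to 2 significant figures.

The CYP2B6 pathway (31% of clearance) drops to 0.21× activity: 0.31 × 0.21 = 0.0651.
The CYP3A4 pathway (24% of clearance) increases to 6.5× activity: 0.24 × 6.5 = 1.56.
The remaining 45% of clearance is unaffected.
New clearance relative to baseline: 0.0651 + 1.56 + 0.45 = 2.0751.
Dividing the baseline by the relative clearance: 45 / 2.0751 = 22 mg/L.

22 mg/L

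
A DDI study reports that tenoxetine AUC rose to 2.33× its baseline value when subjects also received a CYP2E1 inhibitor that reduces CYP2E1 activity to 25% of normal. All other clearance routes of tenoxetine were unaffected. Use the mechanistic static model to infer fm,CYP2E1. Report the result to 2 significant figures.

0.76

CL'/CL = 1 / 2.33 = 0.4292
0.25·fm + (1 − fm) = 0.4292
fm = (0.4292 − 1) / (0.25 − 1) = 0.76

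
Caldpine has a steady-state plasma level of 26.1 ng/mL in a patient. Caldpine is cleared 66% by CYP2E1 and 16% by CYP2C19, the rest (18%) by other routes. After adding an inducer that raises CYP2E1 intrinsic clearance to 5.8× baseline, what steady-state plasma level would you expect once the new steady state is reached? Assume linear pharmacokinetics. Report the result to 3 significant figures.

The CYP2E1 pathway (66% of clearance) is boosted to 5.8× activity: 0.66 × 5.8 = 3.828.
CYP2C19 (16%) and the residual 18% are unaffected.
New clearance relative to baseline: 3.828 + 0.16 + 0.18 = 4.168.
New steady-state plasma level = baseline ÷ relative clearance = 26.1 / 4.168 = 6.26 ng/mL.

6.26 ng/mL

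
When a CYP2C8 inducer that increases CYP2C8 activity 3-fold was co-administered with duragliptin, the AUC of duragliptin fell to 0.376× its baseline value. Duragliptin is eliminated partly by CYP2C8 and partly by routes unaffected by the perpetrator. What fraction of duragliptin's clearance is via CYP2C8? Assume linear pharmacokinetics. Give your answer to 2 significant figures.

0.83

CL'/CL = 1 / 0.376 = 2.66
3·fm + (1 − fm) = 2.66
fm = (2.66 − 1) / (3 − 1) = 0.83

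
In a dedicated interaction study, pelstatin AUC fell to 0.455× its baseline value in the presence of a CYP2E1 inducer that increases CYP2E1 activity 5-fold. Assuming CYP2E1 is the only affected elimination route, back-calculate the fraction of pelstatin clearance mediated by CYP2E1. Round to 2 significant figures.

0.30

Write x for the fraction cleared via CYP2E1. The observed AUC change means clearance rose to 1/0.455 = 2.198 of baseline.
Only the CYP2E1 route changed, so 2.198 = x·5 + (1 − x), giving x = 0.30.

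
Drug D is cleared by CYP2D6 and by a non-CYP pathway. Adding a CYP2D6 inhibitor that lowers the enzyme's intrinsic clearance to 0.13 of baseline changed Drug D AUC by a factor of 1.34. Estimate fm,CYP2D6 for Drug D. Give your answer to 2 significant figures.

Let fm be the CYP2D6 fraction. New clearance relative to baseline = fm × 0.13 + (1 − fm).
AUC ratio = 1 / (new CL fraction), so new CL fraction = 1 / 1.34 = 0.7463.
fm × 0.13 + 1 − fm = 0.7463  ⇒  fm × (0.13 − 1) = −0.2537  ⇒  fm = 0.29.

0.29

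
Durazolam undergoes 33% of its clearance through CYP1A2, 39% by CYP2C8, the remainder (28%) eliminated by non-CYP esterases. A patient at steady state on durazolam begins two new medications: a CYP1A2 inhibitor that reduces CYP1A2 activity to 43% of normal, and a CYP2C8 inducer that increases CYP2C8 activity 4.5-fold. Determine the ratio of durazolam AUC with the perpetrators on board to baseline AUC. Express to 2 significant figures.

0.46

The CYP1A2 pathway (33% of clearance) drops to 0.43× activity: 0.33 × 0.43 = 0.1419.
The CYP2C8 pathway (39% of clearance) is boosted to 4.5× activity: 0.39 × 4.5 = 1.755.
Non-CYP routes (28%) are unchanged.
CL_new/CL_old = 0.1419 + 1.755 + 0.28 = 2.1769.
AUC ∝ 1/CL: fold-change = 1 / 2.1769 = 0.46.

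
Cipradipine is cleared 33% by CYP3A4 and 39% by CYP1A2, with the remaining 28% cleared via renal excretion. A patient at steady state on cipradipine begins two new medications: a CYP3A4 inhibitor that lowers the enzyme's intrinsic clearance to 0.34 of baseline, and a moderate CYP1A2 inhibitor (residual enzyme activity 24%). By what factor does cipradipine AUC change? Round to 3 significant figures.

2.06

CYP3A4: 0.33 × 0.34 = 0.1122
CYP1A2: 0.39 × 0.24 = 0.0936
Other: 0.28 (unchanged)
CL_new/CL_old = 0.1122 + 0.0936 + 0.28 = 0.4858.
AUC ∝ 1/CL: fold-change = 1 / 0.4858 = 2.06.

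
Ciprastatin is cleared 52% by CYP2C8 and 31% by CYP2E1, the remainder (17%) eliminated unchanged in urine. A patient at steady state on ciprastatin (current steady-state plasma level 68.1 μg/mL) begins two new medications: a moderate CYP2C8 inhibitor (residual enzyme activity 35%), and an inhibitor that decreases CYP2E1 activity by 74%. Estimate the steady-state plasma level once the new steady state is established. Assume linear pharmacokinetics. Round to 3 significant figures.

157 μg/mL

The CYP2C8 pathway (52% of clearance) is reduced to 0.35× activity: 0.52 × 0.35 = 0.182.
The CYP2E1 pathway (31% of clearance) drops to 0.26× activity: 0.31 × 0.26 = 0.0806.
The remaining 17% of clearance is unaffected.
CL_new/CL_old = 0.182 + 0.0806 + 0.17 = 0.4326.
New steady-state plasma level = 68.1 / 0.4326 = 157 μg/mL (concentration scales inversely with clearance).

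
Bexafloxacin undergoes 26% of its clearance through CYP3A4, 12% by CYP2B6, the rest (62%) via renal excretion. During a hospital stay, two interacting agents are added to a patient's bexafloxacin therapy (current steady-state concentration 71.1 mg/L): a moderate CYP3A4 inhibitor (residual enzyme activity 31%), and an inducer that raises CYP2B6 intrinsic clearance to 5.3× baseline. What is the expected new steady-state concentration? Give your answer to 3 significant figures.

The CYP3A4 pathway (26% of clearance) is reduced to 0.31× activity: 0.26 × 0.31 = 0.0806.
The CYP2B6 pathway (12% of clearance) increases to 5.3× activity: 0.12 × 5.3 = 0.636.
Non-CYP routes (62%) are unchanged.
Relative clearance = 0.0806 + 0.636 + 0.62 = 1.3366.
Dividing the baseline by the relative clearance: 71.1 / 1.3366 = 53.2 mg/L.

53.2 mg/L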